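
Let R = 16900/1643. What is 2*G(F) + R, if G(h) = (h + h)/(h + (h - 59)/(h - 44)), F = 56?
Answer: 5240828/366389 ≈ 14.304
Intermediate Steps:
R = 16900/1643 (R = 16900*(1/1643) = 16900/1643 ≈ 10.286)
G(h) = 2*h/(h + (-59 + h)/(-44 + h)) (G(h) = (2*h)/(h + (-59 + h)/(-44 + h)) = 2*h/(h + (-59 + h)/(-44 + h)))
2*G(F) + R = 2*(2*56*(-44 + 56)/(-59 + 56² - 43*56)) + 16900/1643 = 2*(2*56*12/(-59 + 3136 - 2408)) + 16900/1643 = 2*(2*56*12/669) + 16900/1643 = 2*(2*56*(1/669)*12) + 16900/1643 = 2*(448/223) + 16900/1643 = 896/223 + 16900/1643 = 5240828/366389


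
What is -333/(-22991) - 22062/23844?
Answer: -83214565/91366234 ≈ -0.91078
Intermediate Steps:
-333/(-22991) - 22062/23844 = -333*(-1/22991) - 22062*1/23844 = 333/22991 - 3677/3974 = -83214565/91366234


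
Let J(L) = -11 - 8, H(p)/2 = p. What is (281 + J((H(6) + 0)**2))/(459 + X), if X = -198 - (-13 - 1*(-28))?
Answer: 131/123 ≈ 1.0650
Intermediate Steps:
H(p) = 2*p
J(L) = -19
X = -213 (X = -198 - (-13 + 28) = -198 - 1*15 = -198 - 15 = -213)
(281 + J((H(6) + 0)**2))/(459 + X) = (281 - 19)/(459 - 213) = 262/246 = 262*(1/246) = 131/123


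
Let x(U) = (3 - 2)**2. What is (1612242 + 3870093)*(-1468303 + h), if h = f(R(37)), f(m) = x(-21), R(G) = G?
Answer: -8049723445170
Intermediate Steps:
x(U) = 1 (x(U) = 1**2 = 1)
f(m) = 1
h = 1
(1612242 + 3870093)*(-1468303 + h) = (1612242 + 3870093)*(-1468303 + 1) = 5482335*(-1468302) = -8049723445170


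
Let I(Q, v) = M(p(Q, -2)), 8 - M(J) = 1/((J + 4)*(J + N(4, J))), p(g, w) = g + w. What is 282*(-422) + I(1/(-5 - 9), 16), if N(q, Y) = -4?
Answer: -273095624/2295 ≈ -1.1900e+5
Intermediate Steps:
M(J) = 8 - 1/((-4 + J)*(4 + J)) (M(J) = 8 - 1/((J + 4)*(J - 4)) = 8 - 1/((4 + J)*(-4 + J)) = 8 - 1/((-4 + J)*(4 + J)))
I(Q, v) = (-129 + 8*(-2 + Q)²)/(-16 + (-2 + Q)²) (I(Q, v) = (-129 + 8*(Q - 2)²)/(-16 + (Q - 2)²) = (-129 + 8*(-2 + Q)²)/(-16 + (-2 + Q)²))
282*(-422) + I(1/(-5 - 9), 16) = 282*(-422) + (-129 + 8*(-2 + 1/(-5 - 9))²)/(-16 + (-2 + 1/(-5 - 9))²) = -119004 + (-129 + 8*(-2 + 1/(-14))²)/(-16 + (-2 + 1/(-14))²) = -119004 + (-129 + 8*(-2 - 1/14)²)/(-16 + (-2 - 1/14)²) = -119004 + (-129 + 8*(-29/14)²)/(-16 + (-29/14)²) = -119004 + (-129 + 8*(841/196))/(-16 + 841/196) = -119004 + (-129 + 1682/49)/(-2295/196) = -119004 - 196/2295*(-4639/49) = -119004 + 18556/2295 = -273095624/2295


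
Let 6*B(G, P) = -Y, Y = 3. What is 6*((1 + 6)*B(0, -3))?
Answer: -21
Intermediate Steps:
B(G, P) = -½ (B(G, P) = (-1*3)/6 = (⅙)*(-3) = -½)
6*((1 + 6)*B(0, -3)) = 6*((1 + 6)*(-½)) = 6*(7*(-½)) = 6*(-7/2) = -21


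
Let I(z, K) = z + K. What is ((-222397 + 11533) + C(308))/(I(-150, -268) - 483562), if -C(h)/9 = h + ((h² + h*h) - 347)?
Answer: 383613/96796 ≈ 3.9631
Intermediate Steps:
C(h) = 3123 - 18*h² - 9*h (C(h) = -9*(h + ((h² + h*h) - 347)) = -9*(h + ((h² + h²) - 347)) = -9*(h + (2*h² - 347)) = -9*(h + (-347 + 2*h²)) = -9*(-347 + h + 2*h²) = 3123 - 18*h² - 9*h)
I(z, K) = K + z
((-222397 + 11533) + C(308))/(I(-150, -268) - 483562) = ((-222397 + 11533) + (3123 - 18*308² - 9*308))/((-268 - 150) - 483562) = (-210864 + (3123 - 18*94864 - 2772))/(-418 - 483562) = (-210864 + (3123 - 1707552 - 2772))/(-483980) = (-210864 - 1707201)*(-1/483980) = -1918065*(-1/483980) = 383613/96796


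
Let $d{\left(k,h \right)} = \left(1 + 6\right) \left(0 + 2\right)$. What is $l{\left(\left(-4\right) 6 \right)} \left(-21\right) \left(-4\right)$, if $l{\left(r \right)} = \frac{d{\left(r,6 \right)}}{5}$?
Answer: $\frac{1176}{5} \approx 235.2$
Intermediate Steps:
$d{\left(k,h \right)} = 14$ ($d{\left(k,h \right)} = 7 \cdot 2 = 14$)
$l{\left(r \right)} = \frac{14}{5}$
$l{\left(\left(-4\right) 6 \right)} \left(-21\right) \left(-4\right) = \frac{14}{5} \left(-21\right) \left(-4\right) = \left(- \frac{294}{5}\right) \left(-4\right) = \frac{1176}{5}$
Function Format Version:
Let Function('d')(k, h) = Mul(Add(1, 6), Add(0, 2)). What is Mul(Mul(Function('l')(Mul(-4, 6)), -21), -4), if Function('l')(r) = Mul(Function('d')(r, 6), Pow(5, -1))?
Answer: Rational(1176, 5) ≈ 235.20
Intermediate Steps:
Function('d')(k, h) = 14 (Function('d')(k, h) = Mul(7, 2) = 14)
Function('l')(r) = Rational(14, 5) (Function('l')(r) = Mul(14, Pow(5, -1)) = Mul(14, Rational(1, 5)) = Rational(14, 5))
Mul(Mul(Function('l')(Mul(-4, 6)), -21), -4) = Mul(Mul(Rational(14, 5), -21), -4) = Mul(Rational(-294, 5), -4) = Rational(1176, 5)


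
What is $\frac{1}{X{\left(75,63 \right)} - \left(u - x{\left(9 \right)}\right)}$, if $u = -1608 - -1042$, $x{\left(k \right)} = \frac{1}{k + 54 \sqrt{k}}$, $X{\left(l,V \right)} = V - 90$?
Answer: $\frac{171}{92170} \approx 0.0018553$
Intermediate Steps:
$X{\left(l,V \right)} = -90 + V$
$u = -566$ ($u = -1608 + 1042 = -566$)
$\frac{1}{X{\left(75,63 \right)} - \left(u - x{\left(9 \right)}\right)} = \frac{1}{\left(-90 + 63\right) + \left(\left(-1\right) \left(-566\right) + \frac{1}{9 + 54 \sqrt{9}}\right)} = \frac{1}{-27 + \left(566 + \frac{1}{9 + 54 \cdot 3}\right)} = \frac{1}{-27 + \left(566 + \frac{1}{9 + 162}\right)} = \frac{1}{-27 + \left(566 + \frac{1}{171}\right)} = \frac{1}{-27 + \frac{96787}{171}} = \frac{1}{\frac{92170}{171}} = \frac{171}{92170}$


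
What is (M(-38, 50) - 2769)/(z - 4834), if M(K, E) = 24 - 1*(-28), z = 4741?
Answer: 2717/93 ≈ 29.215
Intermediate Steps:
M(K, E) = 52 (M(K, E) = 24 + 28 = 52)
(M(-38, 50) - 2769)/(z - 4834) = (52 - 2769)/(4741 - 4834) = -2717/(-93) = -2717*(-1/93) = 2717/93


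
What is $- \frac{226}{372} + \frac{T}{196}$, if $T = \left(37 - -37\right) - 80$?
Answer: $- \frac{2908}{4557} \approx -0.63814$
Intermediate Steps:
$T = -6$ ($T = \left(37 + 37\right) - 80 = 74 - 80 = -6$)
$- \frac{226}{372} + \frac{T}{196} = - \frac{226}{372} - \frac{6}{196} = \left(-226\right) \frac{1}{372} - \frac{3}{98} = - \frac{113}{186} - \frac{3}{98} = - \frac{2908}{4557}$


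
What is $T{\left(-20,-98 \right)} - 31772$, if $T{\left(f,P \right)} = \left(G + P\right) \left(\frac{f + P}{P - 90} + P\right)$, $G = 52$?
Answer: $- \frac{1282765}{47} \approx -27293.0$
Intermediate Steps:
$T{\left(f,P \right)} = \left(52 + P\right) \left(P + \frac{P + f}{-90 + P}\right)$ ($T{\left(f,P \right)} = \left(52 + P\right) \left(\frac{f + P}{P - 90} + P\right) = \left(52 + P\right) \left(\frac{P + f}{-90 + P} + P\right) = \left(52 + P\right) \left(P + \frac{P + f}{-90 + P}\right)$)
$T{\left(-20,-98 \right)} - 31772 = \frac{\left(-98\right)^{3} - -453544 - 37 \left(-98\right)^{2} + 52 \left(-20\right) - -1960}{-90 - 98} - 31772 = \frac{-941192 + 453544 - 355348 - 1040 + 1960}{-188} - 31772 = - \frac{-941192 + 453544 - 355348 - 1040 + 1960}{188} - 31772 = \left(- \frac{1}{188}\right) \left(-842076\right) - 31772 = \frac{210519}{47} - 31772 = - \frac{1282765}{47}$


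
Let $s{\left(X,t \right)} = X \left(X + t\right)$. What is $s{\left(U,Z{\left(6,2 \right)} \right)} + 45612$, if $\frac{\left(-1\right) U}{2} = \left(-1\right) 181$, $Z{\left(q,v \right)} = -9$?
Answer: $173398$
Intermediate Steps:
$U = 362$ ($U = - 2 \left(\left(-1\right) 181\right) = \left(-2\right) \left(-181\right) = 362$)
$s{\left(U,Z{\left(6,2 \right)} \right)} + 45612 = 362 \left(362 - 9\right) + 45612 = 362 \cdot 353 + 45612 = 127786 + 45612 = 173398$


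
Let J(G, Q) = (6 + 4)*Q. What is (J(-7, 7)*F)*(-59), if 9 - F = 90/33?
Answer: -284970/11 ≈ -25906.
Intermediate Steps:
J(G, Q) = 10*Q
F = 69/11 (F = 9 - 90/33 = 9 - 1*30/11 = 9 - 30/11 = 69/11 ≈ 6.2727)
(J(-7, 7)*F)*(-59) = ((10*7)*(69/11))*(-59) = (70*(69/11))*(-59) = (4830/11)*(-59) = -284970/11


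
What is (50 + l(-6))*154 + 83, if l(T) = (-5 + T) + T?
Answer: 5165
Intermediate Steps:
l(T) = -5 + 2*T
(50 + l(-6))*154 + 83 = (50 + (-5 + 2*(-6)))*154 + 83 = (50 + (-5 - 12))*154 + 83 = (50 - 17)*154 + 83 = 33*154 + 83 = 5082 + 83 = 5165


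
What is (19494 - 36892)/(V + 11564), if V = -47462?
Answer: 8699/17949 ≈ 0.48465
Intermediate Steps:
(19494 - 36892)/(V + 11564) = (19494 - 36892)/(-47462 + 11564) = -17398/(-35898) = -17398*(-1/35898) = 8699/17949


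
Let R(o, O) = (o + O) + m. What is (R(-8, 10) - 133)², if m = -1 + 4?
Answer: 16384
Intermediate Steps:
m = 3
R(o, O) = 3 + O + o (R(o, O) = (o + O) + 3 = (O + o) + 3 = 3 + O + o)
(R(-8, 10) - 133)² = ((3 + 10 - 8) - 133)² = (5 - 133)² = (-128)² = 16384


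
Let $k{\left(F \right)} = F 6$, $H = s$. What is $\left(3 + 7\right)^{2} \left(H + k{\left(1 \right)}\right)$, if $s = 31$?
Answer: $3700$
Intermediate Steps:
$H = 31$
$k{\left(F \right)} = 6 F$
$\left(3 + 7\right)^{2} \left(H + k{\left(1 \right)}\right) = \left(3 + 7\right)^{2} \left(31 + 6 \cdot 1\right) = 10^{2} \left(31 + 6\right) = 100 \cdot 37 = 3700$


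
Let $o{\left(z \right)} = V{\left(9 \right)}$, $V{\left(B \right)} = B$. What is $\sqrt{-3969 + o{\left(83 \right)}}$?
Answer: $6 i \sqrt{110} \approx 62.929 i$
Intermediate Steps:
$o{\left(z \right)} = 9$
$\sqrt{-3969 + o{\left(83 \right)}} = \sqrt{-3969 + 9} = \sqrt{-3960} = 6 i \sqrt{110}$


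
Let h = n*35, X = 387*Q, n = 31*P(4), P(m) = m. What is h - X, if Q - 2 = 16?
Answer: -2626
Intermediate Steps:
Q = 18 (Q = 2 + 16 = 18)
n = 124 (n = 31*4 = 124)
X = 6966 (X = 387*18 = 6966)
h = 4340 (h = 124*35 = 4340)
h - X = 4340 - 1*6966 = 4340 - 6966 = -2626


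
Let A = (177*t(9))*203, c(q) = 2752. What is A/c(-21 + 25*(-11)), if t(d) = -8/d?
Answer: -11977/1032 ≈ -11.606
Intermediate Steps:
A = -95816/3 (A = (177*(-8/9))*203 = -472/3*203 = -95816/3 ≈ -31939.)
A/c(-21 + 25*(-11)) = -95816/3/2752 = -95816/3*1/2752 = -11977/1032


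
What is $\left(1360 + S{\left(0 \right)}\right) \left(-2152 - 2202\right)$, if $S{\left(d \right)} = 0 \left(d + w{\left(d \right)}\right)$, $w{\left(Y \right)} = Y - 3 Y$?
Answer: $-5921440$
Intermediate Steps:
$w{\left(Y \right)} = - 2 Y$
$S{\left(d \right)} = 0$ ($S{\left(d \right)} = 0 \left(d - 2 d\right) = 0 \left(- d\right) = 0$)
$\left(1360 + S{\left(0 \right)}\right) \left(-2152 - 2202\right) = \left(1360 + 0\right) \left(-2152 - 2202\right) = 1360 \left(-4354\right) = -5921440$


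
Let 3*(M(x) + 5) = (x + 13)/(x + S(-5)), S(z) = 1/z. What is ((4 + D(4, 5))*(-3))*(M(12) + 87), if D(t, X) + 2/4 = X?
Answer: -248863/118 ≈ -2109.0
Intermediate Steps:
D(t, X) = -½ + X
M(x) = -5 + (13 + x)/(3*(-⅕ + x)) (M(x) = -5 + ((x + 13)/(x + 1/(-5)))/3 = -5 + ((13 + x)/(x - ⅕))/3 = -5 + ((13 + x)/(-⅕ + x))/3 = -5 + (13 + x)/(3*(-⅕ + x)))
((4 + D(4, 5))*(-3))*(M(12) + 87) = ((4 + (-½ + 5))*(-3))*(10*(8 - 7*12)/(3*(-1 + 5*12)) + 87) = ((4 + 9/2)*(-3))*(10*(8 - 84)/(3*(-1 + 60)) + 87) = ((17/2)*(-3))*((10/3)*(-76)/59 + 87) = -51*((10/3)*(1/59)*(-76) + 87)/2 = -51*(-760/177 + 87)/2 = -51/2*14639/177 = -248863/118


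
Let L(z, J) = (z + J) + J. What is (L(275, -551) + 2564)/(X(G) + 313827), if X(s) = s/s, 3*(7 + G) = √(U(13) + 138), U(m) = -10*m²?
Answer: 1737/313828 ≈ 0.0055349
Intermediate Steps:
L(z, J) = z + 2*J (L(z, J) = (J + z) + J = z + 2*J)
G = -7 + 4*I*√97/3 (G = -7 + √(-10*13² + 138)/3 = -7 + √(-10*169 + 138)/3 = -7 + √(-1690 + 138)/3 = -7 + √(-1552)/3 = -7 + (4*I*√97)/3 = -7 + 4*I*√97/3 ≈ -7.0 + 13.132*I)
X(s) = 1
(L(275, -551) + 2564)/(X(G) + 313827) = ((275 + 2*(-551)) + 2564)/(1 + 313827) = ((275 - 1102) + 2564)/313828 = (-827 + 2564)*(1/313828) = 1737*(1/313828) = 1737/313828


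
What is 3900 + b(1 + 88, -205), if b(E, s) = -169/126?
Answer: 491231/126 ≈ 3898.7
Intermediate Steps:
b(E, s) = -169/126 (b(E, s) = -169*1/126 = -169/126)
3900 + b(1 + 88, -205) = 3900 - 169/126 = 491231/126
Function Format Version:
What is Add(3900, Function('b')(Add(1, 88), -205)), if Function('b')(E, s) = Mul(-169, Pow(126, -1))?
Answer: Rational(491231, 126) ≈ 3898.7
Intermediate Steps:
Function('b')(E, s) = Rational(-169, 126) (Function('b')(E, s) = Mul(-169, Rational(1, 126)) = Rational(-169, 126))
Add(3900, Function('b')(Add(1, 88), -205)) = Add(3900, Rational(-169, 126)) = Rational(491231, 126)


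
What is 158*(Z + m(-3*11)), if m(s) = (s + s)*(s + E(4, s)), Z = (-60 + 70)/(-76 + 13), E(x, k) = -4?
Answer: 24306088/63 ≈ 3.8581e+5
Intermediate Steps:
Z = -10/63 (Z = 10/(-63) = 10*(-1/63) = -10/63 ≈ -0.15873)
m(s) = 2*s*(-4 + s) (m(s) = (s + s)*(s - 4) = (2*s)*(-4 + s) = 2*s*(-4 + s))
158*(Z + m(-3*11)) = 158*(-10/63 + 2*(-3*11)*(-4 - 3*11)) = 158*(-10/63 + 2*(-33)*(-4 - 33)) = 158*(-10/63 + 2*(-33)*(-37)) = 158*(-10/63 + 2442) = 158*(153836/63) = 24306088/63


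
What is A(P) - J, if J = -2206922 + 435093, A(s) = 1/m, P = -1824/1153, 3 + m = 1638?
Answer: 2896940416/1635 ≈ 1.7718e+6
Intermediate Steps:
m = 1635 (m = -3 + 1638 = 1635)
P = -1824/1153 (P = -1824*1/1153 = -1824/1153 ≈ -1.5820)
A(s) = 1/1635
J = -1771829
A(P) - J = 1/1635 - 1*(-1771829) = 1/1635 + 1771829 = 2896940416/1635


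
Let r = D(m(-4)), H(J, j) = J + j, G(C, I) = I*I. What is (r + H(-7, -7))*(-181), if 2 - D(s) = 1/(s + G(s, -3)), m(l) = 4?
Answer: 28417/13 ≈ 2185.9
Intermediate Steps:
G(C, I) = I²
D(s) = 2 - 1/(9 + s) (D(s) = 2 - 1/(s + (-3)²) = 2 - 1/(s + 9) = 2 - 1/(9 + s))
r = 25/13 (r = (17 + 2*4)/(9 + 4) = (17 + 8)/13 = (1/13)*25 = 25/13 ≈ 1.9231)
(r + H(-7, -7))*(-181) = (25/13 + (-7 - 7))*(-181) = (25/13 - 14)*(-181) = -157/13*(-181) = 28417/13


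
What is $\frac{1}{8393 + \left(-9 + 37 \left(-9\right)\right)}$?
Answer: $\frac{1}{8051} \approx 0.00012421$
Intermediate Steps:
$\frac{1}{8393 + \left(-9 + 37 \left(-9\right)\right)} = \frac{1}{8393 - 342} = \frac{1}{8051}$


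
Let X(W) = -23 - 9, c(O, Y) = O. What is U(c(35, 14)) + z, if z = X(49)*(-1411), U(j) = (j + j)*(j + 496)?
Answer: 82322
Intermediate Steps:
U(j) = 2*j*(496 + j) (U(j) = (2*j)*(496 + j) = 2*j*(496 + j))
X(W) = -32
z = 45152 (z = -32*(-1411) = 45152)
U(c(35, 14)) + z = 2*35*(496 + 35) + 45152 = 2*35*531 + 45152 = 37170 + 45152 = 82322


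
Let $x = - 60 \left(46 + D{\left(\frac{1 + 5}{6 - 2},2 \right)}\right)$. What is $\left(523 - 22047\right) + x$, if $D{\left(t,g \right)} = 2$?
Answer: $-24404$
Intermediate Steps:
$x = -2880$ ($x = - 60 \left(46 + 2\right) = \left(-60\right) 48 = -2880$)
$\left(523 - 22047\right) + x = \left(523 - 22047\right) - 2880 = -21524 - 2880 = -24404$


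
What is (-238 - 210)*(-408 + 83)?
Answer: 145600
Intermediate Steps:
(-238 - 210)*(-408 + 83) = -448*(-325) = 145600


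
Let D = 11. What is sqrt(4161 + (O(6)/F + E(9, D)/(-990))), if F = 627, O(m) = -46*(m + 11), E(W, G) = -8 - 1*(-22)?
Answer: sqrt(40882847390)/3135 ≈ 64.496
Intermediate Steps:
E(W, G) = 14 (E(W, G) = -8 + 22 = 14)
O(m) = -506 - 46*m (O(m) = -46*(11 + m) = -506 - 46*m)
sqrt(4161 + (O(6)/F + E(9, D)/(-990))) = sqrt(4161 + ((-506 - 46*6)/627 + 14/(-990))) = sqrt(4161 + ((-506 - 276)*(1/627) + 14*(-1/990))) = sqrt(4161 + (-782*1/627 - 7/495)) = sqrt(4161 + (-782/627 - 7/495)) = sqrt(4161 - 11863/9405) = sqrt(39122342/9405) = sqrt(40882847390)/3135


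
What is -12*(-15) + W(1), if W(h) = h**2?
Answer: 181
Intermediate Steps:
-12*(-15) + W(1) = -12*(-15) + 1**2 = 180 + 1 = 181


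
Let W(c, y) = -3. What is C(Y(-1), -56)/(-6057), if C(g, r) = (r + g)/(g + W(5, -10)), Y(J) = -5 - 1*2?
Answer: -7/6730 ≈ -0.0010401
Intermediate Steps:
Y(J) = -7 (Y(J) = -5 - 2 = -7)
C(g, r) = (g + r)/(-3 + g) (C(g, r) = (r + g)/(g - 3) = (g + r)/(-3 + g))
C(Y(-1), -56)/(-6057) = ((-7 - 56)/(-3 - 7))/(-6057) = (-63/(-10))*(-1/6057) = -1/10*(-63)*(-1/6057) = (63/10)*(-1/6057) = -7/6730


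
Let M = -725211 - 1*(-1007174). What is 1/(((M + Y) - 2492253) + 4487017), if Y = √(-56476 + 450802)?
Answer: 758909/1727828479401 - √43814/1727828479401 ≈ 4.3911e-7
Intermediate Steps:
Y = 3*√43814 (Y = √394326 = 3*√43814 ≈ 627.95)
M = 281963 (M = -725211 + 1007174 = 281963)
1/(((M + Y) - 2492253) + 4487017) = 1/(((281963 + 3*√43814) - 2492253) + 4487017) = 1/((-2210290 + 3*√43814) + 4487017) = 1/(2276727 + 3*√43814)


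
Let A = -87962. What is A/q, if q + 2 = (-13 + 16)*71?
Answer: -87962/211 ≈ -416.88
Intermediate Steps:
q = 211 (q = -2 + (-13 + 16)*71 = -2 + 3*71 = -2 + 213 = 211)
A/q = -87962/211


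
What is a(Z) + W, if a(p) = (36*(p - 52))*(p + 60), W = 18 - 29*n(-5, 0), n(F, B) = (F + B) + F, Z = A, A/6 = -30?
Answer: 1002548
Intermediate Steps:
A = -180 (A = 6*(-30) = -180)
Z = -180
n(F, B) = B + 2*F (n(F, B) = (B + F) + F = B + 2*F)
W = 308 (W = 18 - 29*(0 + 2*(-5)) = 18 - 29*(0 - 10) = 18 - 29*(-10) = 18 + 290 = 308)
a(p) = (-1872 + 36*p)*(60 + p) (a(p) = (36*(-52 + p))*(60 + p) = (-1872 + 36*p)*(60 + p))
a(Z) + W = (-112320 + 36*(-180)² + 288*(-180)) + 308 = (-112320 + 36*32400 - 51840) + 308 = (-112320 + 1166400 - 51840) + 308 = 1002240 + 308 = 1002548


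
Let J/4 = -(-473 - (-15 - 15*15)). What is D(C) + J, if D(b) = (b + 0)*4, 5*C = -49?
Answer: 4464/5 ≈ 892.80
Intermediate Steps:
C = -49/5 (C = (⅕)*(-49) = -49/5 ≈ -9.8000)
D(b) = 4*b (D(b) = b*4 = 4*b)
J = 932 (J = 4*(-(-473 - (-15 - 15*15))) = 4*(-(-473 - (-15 - 225))) = 4*(-(-473 - 1*(-240))) = 4*(-(-473 + 240)) = 4*(-1*(-233)) = 4*233 = 932)
D(C) + J = 4*(-49/5) + 932 = -196/5 + 932 = 4464/5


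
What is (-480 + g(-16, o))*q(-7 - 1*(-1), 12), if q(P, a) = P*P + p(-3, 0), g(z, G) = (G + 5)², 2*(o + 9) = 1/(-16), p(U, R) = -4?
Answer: -474879/32 ≈ -14840.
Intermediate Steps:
o = -289/32 (o = -9 + (½)/(-16) = -9 + (½)*(-1/16) = -9 - 1/32 = -289/32 ≈ -9.0313)
g(z, G) = (5 + G)²
q(P, a) = -4 + P² (q(P, a) = P*P - 4 = P² - 4 = -4 + P²)
(-480 + g(-16, o))*q(-7 - 1*(-1), 12) = (-480 + (5 - 289/32)²)*(-4 + (-7 - 1*(-1))²) = (-480 + (-129/32)²)*(-4 + (-7 + 1)²) = (-480 + 16641/1024)*(-4 + (-6)²) = -474879*(-4 + 36)/1024 = -474879/1024*32 = -474879/32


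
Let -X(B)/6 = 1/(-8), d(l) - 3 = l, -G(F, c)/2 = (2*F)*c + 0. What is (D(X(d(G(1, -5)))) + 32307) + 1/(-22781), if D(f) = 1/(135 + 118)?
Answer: 16927674689/523963 ≈ 32307.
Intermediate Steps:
G(F, c) = -4*F*c (G(F, c) = -2*((2*F)*c + 0) = -2*(2*F*c + 0) = -4*F*c)
d(l) = 3 + l
X(B) = 3/4 (X(B) = -6/(-8) = -6*(-1)/8 = -6*(-1/8) = 3/4)
D(f) = 1/253
(D(X(d(G(1, -5)))) + 32307) + 1/(-22781) = (1/253 + 32307) + 1/(-22781) = 8173672/253 - 1/22781 = 16927674689/523963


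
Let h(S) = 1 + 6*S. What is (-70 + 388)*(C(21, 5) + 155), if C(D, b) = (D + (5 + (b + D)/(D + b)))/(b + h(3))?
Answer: 198591/4 ≈ 49648.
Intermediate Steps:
C(D, b) = (6 + D)/(19 + b) (C(D, b) = (D + (5 + (b + D)/(D + b)))/(b + (1 + 6*3)) = (D + (5 + (D + b)/(D + b)))/(b + (1 + 18)) = (D + (5 + 1))/(b + 19) = (D + 6)/(19 + b) = (6 + D)/(19 + b))
(-70 + 388)*(C(21, 5) + 155) = (-70 + 388)*((6 + 21)/(19 + 5) + 155) = 318*(27/24 + 155) = 318*((1/24)*27 + 155) = 318*(9/8 + 155) = 318*(1249/8) = 198591/4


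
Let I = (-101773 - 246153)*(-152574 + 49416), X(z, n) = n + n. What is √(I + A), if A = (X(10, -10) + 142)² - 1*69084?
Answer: 2*√8972824027 ≈ 1.8945e+5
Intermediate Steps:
X(z, n) = 2*n
A = -54200 (A = (2*(-10) + 142)² - 1*69084 = (-20 + 142)² - 69084 = 122² - 69084 = 14884 - 69084 = -54200)
I = 35891350308 (I = -347926*(-103158) = 35891350308)
√(I + A) = √(35891350308 - 54200) = √35891296108 = 2*√8972824027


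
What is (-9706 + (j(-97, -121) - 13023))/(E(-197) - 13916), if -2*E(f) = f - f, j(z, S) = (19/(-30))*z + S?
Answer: 683657/417480 ≈ 1.6376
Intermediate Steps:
j(z, S) = S - 19*z/30 (j(z, S) = (19*(-1/30))*z + S = -19*z/30 + S = S - 19*z/30)
E(f) = 0 (E(f) = -(f - f)/2 = -½*0 = 0)
(-9706 + (j(-97, -121) - 13023))/(E(-197) - 13916) = (-9706 + ((-121 - 19/30*(-97)) - 13023))/(0 - 13916) = (-9706 + ((-121 + 1843/30) - 13023))/(-13916) = (-9706 + (-1787/30 - 13023))*(-1/13916) = (-9706 - 392477/30)*(-1/13916) = -683657/30*(-1/13916) = 683657/417480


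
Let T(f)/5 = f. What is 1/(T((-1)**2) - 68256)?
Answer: -1/68251 ≈ -1.4652e-5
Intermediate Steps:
T(f) = 5*f
1/(T((-1)**2) - 68256) = 1/(5*(-1)**2 - 68256) = 1/(5*1 - 68256) = 1/(5 - 68256) = 1/(-68251) = -1/68251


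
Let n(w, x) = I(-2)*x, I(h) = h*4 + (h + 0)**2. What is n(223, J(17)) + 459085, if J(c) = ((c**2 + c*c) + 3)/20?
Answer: 2294844/5 ≈ 4.5897e+5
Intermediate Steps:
I(h) = h**2 + 4*h (I(h) = 4*h + h**2 = h**2 + 4*h)
J(c) = 3/20 + c**2/10 (J(c) = ((c**2 + c**2) + 3)*(1/20) = (2*c**2 + 3)*(1/20) = (3 + 2*c**2)*(1/20) = 3/20 + c**2/10)
n(w, x) = -4*x (n(w, x) = (-2*(4 - 2))*x = (-2*2)*x = -4*x)
n(223, J(17)) + 459085 = -4*(3/20 + (1/10)*17**2) + 459085 = -4*(3/20 + (1/10)*289) + 459085 = -4*(3/20 + 289/10) + 459085 = -4*581/20 + 459085 = -581/5 + 459085 = 2294844/5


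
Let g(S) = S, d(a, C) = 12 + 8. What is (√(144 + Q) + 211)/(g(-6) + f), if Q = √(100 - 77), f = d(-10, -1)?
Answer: 211/14 + √(144 + √23)/14 ≈ 15.943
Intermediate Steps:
d(a, C) = 20
f = 20
Q = √23 ≈ 4.7958
(√(144 + Q) + 211)/(g(-6) + f) = (√(144 + √23) + 211)/(-6 + 20) = (211 + √(144 + √23))/14 = (211 + √(144 + √23))*(1/14) = 211/14 + √(144 + √23)/14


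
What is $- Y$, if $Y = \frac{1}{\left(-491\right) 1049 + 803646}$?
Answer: $- \frac{1}{288587} \approx -3.4652 \cdot 10^{-6}$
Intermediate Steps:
$Y = \frac{1}{288587}$ ($Y = \frac{1}{-515059 + 803646} = \frac{1}{288587} \approx 3.4652 \cdot 10^{-6}$)
$- Y = \left(-1\right) \frac{1}{288587} = - \frac{1}{288587}$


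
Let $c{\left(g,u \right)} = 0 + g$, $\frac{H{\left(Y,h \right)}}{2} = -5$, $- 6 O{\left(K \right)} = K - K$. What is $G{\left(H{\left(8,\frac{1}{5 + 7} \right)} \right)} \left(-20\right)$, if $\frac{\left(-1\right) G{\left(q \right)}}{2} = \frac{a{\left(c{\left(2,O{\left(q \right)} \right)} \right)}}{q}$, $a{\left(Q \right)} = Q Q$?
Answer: $-16$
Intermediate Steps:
$O{\left(K \right)} = 0$ ($O{\left(K \right)} = - \frac{K - K}{6} = \left(- \frac{1}{6}\right) 0 = 0$)
$H{\left(Y,h \right)} = -10$ ($H{\left(Y,h \right)} = 2 \left(-5\right) = -10$)
$c{\left(g,u \right)} = g$
$a{\left(Q \right)} = Q^{2}$
$G{\left(q \right)} = - \frac{8}{q}$ ($G{\left(q \right)} = - 2 \frac{2^{2}}{q} = - 2 \frac{4}{q} = - \frac{8}{q}$)
$G{\left(H{\left(8,\frac{1}{5 + 7} \right)} \right)} \left(-20\right) = - \frac{8}{-10} \left(-20\right) = \left(-8\right) \left(- \frac{1}{10}\right) \left(-20\right) = \frac{4}{5} \left(-20\right) = -16$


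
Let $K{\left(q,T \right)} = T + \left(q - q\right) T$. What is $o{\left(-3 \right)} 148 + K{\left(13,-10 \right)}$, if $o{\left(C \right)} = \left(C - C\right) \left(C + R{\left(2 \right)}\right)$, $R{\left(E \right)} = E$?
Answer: $-10$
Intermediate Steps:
$K{\left(q,T \right)} = T$ ($K{\left(q,T \right)} = T + 0 T = T + 0 = T$)
$o{\left(C \right)} = 0$ ($o{\left(C \right)} = \left(C - C\right) \left(C + 2\right) = 0 \left(2 + C\right) = 0$)
$o{\left(-3 \right)} 148 + K{\left(13,-10 \right)} = 0 \cdot 148 - 10 = 0 - 10 = -10$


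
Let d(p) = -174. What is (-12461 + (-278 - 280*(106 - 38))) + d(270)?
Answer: -31953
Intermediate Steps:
(-12461 + (-278 - 280*(106 - 38))) + d(270) = (-12461 + (-278 - 280*(106 - 38))) - 174 = (-12461 + (-278 - 280*68)) - 174 = (-12461 + (-278 - 19040)) - 174 = (-12461 - 19318) - 174 = -31779 - 174 = -31953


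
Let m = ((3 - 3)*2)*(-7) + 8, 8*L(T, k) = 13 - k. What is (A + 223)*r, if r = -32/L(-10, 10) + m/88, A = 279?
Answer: -1412126/33 ≈ -42792.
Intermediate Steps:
L(T, k) = 13/8 - k/8 (L(T, k) = (13 - k)/8 = 13/8 - k/8)
m = 8 (m = (0*2)*(-7) + 8 = 0*(-7) + 8 = 0 + 8 = 8)
r = -2813/33 (r = -32/(13/8 - ⅛*10) + 8/88 = -32/(13/8 - 5/4) + 8*(1/88) = -32/3/8 + 1/11 = -32*8/3 + 1/11 = -256/3 + 1/11 = -2813/33 ≈ -85.242)
(A + 223)*r = (279 + 223)*(-2813/33) = 502*(-2813/33) = -1412126/33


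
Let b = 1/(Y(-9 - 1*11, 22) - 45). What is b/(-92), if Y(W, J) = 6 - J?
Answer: 1/5612 ≈ 0.00017819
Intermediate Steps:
b = -1/61 (b = 1/((6 - 1*22) - 45) = 1/((6 - 22) - 45) = 1/(-16 - 45) = 1/(-61) = -1/61 ≈ -0.016393)
b/(-92) = -1/61/(-92) = -1/61*(-1/92) = 1/5612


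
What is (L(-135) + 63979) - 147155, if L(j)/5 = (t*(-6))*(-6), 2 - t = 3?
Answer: -83356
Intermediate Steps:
t = -1 (t = 2 - 1*3 = 2 - 3 = -1)
L(j) = -180 (L(j) = 5*(-1*(-6)*(-6)) = 5*(6*(-6)) = 5*(-36) = -180)
(L(-135) + 63979) - 147155 = (-180 + 63979) - 147155 = 63799 - 147155 = -83356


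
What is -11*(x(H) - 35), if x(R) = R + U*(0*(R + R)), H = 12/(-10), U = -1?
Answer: 1991/5 ≈ 398.20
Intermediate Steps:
H = -6/5 (H = 12*(-⅒) = -6/5 ≈ -1.2000)
x(R) = R (x(R) = R - 0*(R + R) = R - 0*2*R = R - 1*0 = R + 0 = R)
-11*(x(H) - 35) = -11*(-6/5 - 35) = -11*(-181/5) = 1991/5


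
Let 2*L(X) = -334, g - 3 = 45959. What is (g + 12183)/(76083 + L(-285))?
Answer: 58145/75916 ≈ 0.76591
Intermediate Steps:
g = 45962 (g = 3 + 45959 = 45962)
L(X) = -167 (L(X) = (1/2)*(-334) = -167)
(g + 12183)/(76083 + L(-285)) = (45962 + 12183)/(76083 - 167) = 58145/75916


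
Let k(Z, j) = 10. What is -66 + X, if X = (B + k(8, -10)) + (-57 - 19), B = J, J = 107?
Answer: -25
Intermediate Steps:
B = 107
X = 41 (X = (107 + 10) + (-57 - 19) = 117 - 76 = 41)
-66 + X = -66 + 41 = -25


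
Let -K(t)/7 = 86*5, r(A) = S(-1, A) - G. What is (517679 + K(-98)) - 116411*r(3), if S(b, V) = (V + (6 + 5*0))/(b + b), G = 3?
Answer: 2775503/2 ≈ 1.3878e+6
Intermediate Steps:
S(b, V) = (6 + V)/(2*b) (S(b, V) = (V + (6 + 0))/((2*b)) = (V + 6)*(1/(2*b)) = (6 + V)*(1/(2*b)) = (6 + V)/(2*b))
r(A) = -6 - A/2 (r(A) = (½)*(6 + A)/(-1) - 1*3 = (½)*(-1)*(6 + A) - 3 = (-3 - A/2) - 3 = -6 - A/2)
K(t) = -3010 (K(t) = -602*5 = -7*430 = -3010)
(517679 + K(-98)) - 116411*r(3) = (517679 - 3010) - 116411*(-6 - ½*3) = 514669 - 116411*(-6 - 3/2) = 514669 - 116411*(-15/2) = 514669 + 1746165/2 = 2775503/2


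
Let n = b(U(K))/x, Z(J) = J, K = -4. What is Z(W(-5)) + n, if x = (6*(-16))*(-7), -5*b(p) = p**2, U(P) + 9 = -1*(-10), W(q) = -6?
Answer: -20161/3360 ≈ -6.0003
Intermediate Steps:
U(P) = 1 (U(P) = -9 - 1*(-10) = -9 + 10 = 1)
b(p) = -p**2/5
x = 672 (x = -96*(-7) = 672)
n = -1/3360 (n = -1/5*1**2/672 = -1/5*1*(1/672) = -1/5*1/672 = -1/3360 ≈ -0.00029762)
Z(W(-5)) + n = -6 - 1/3360 = -20161/3360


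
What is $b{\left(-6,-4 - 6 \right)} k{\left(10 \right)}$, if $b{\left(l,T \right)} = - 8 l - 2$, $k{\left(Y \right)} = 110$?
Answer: $5060$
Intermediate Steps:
$b{\left(l,T \right)} = -2 - 8 l$
$b{\left(-6,-4 - 6 \right)} k{\left(10 \right)} = \left(-2 - -48\right) 110 = \left(-2 + 48\right) 110 = 46 \cdot 110 = 5060$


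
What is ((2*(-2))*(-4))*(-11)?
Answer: -176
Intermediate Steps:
((2*(-2))*(-4))*(-11) = -4*(-4)*(-11) = 16*(-11) = -176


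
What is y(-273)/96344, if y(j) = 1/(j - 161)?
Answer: -1/41813296 ≈ -2.3916e-8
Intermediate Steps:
y(j) = 1/(-161 + j)
y(-273)/96344 = 1/(-161 - 273*96344) = (1/96344)/(-434) = -1/434*1/96344 = -1/41813296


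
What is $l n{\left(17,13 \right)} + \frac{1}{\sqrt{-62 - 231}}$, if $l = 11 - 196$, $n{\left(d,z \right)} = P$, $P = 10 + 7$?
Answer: $-3145 - \frac{i \sqrt{293}}{293} \approx -3145.0 - 0.058421 i$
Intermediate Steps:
$P = 17$
$n{\left(d,z \right)} = 17$
$l = -185$ ($l = 11 - 196 = -185$)
$l n{\left(17,13 \right)} + \frac{1}{\sqrt{-62 - 231}} = \left(-185\right) 17 + \frac{1}{\sqrt{-62 - 231}} = -3145 + \frac{1}{\sqrt{-293}} = -3145 + \frac{1}{i \sqrt{293}} = -3145 - \frac{i \sqrt{293}}{293}$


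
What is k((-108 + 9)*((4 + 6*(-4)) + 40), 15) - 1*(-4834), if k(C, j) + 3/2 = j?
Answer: 9695/2 ≈ 4847.5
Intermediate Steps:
k(C, j) = -3/2 + j
k((-108 + 9)*((4 + 6*(-4)) + 40), 15) - 1*(-4834) = (-3/2 + 15) - 1*(-4834) = 27/2 + 4834 = 9695/2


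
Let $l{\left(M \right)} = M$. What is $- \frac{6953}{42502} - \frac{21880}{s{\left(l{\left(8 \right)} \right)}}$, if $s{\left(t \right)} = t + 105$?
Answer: $- \frac{930729449}{4802726} \approx -193.79$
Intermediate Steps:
$s{\left(t \right)} = 105 + t$
$- \frac{6953}{42502} - \frac{21880}{s{\left(l{\left(8 \right)} \right)}} = - \frac{6953}{42502} - \frac{21880}{105 + 8} = \left(-6953\right) \frac{1}{42502} - \frac{21880}{113} = - \frac{6953}{42502} - \frac{21880}{113} = - \frac{930729449}{4802726}$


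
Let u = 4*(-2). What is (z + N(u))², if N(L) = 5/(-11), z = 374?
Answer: 16883881/121 ≈ 1.3954e+5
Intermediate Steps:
u = -8
N(L) = -5/11 (N(L) = 5*(-1/11) = -5/11)
(z + N(u))² = (374 - 5/11)² = (4109/11)² = 16883881/121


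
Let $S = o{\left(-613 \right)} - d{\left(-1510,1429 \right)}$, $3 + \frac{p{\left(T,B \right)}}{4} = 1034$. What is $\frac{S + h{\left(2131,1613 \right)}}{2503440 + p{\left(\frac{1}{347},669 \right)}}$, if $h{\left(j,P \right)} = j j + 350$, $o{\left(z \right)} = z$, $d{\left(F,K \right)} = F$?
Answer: $\frac{1135602}{626891} \approx 1.8115$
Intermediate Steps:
$p{\left(T,B \right)} = 4124$ ($p{\left(T,B \right)} = -12 + 4 \cdot 1034 = -12 + 4136 = 4124$)
$h{\left(j,P \right)} = 350 + j^{2}$ ($h{\left(j,P \right)} = j^{2} + 350 = 350 + j^{2}$)
$S = 897$ ($S = -613 - -1510 = -613 + 1510 = 897$)
$\frac{S + h{\left(2131,1613 \right)}}{2503440 + p{\left(\frac{1}{347},669 \right)}} = \frac{897 + \left(350 + 2131^{2}\right)}{2503440 + 4124} = \frac{897 + \left(350 + 4541161\right)}{2507564} = \left(897 + 4541511\right) \frac{1}{2507564} = 4542408 \cdot \frac{1}{2507564} = \frac{1135602}{626891}$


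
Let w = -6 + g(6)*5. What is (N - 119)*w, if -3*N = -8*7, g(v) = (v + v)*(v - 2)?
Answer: -23478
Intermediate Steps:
g(v) = 2*v*(-2 + v) (g(v) = (2*v)*(-2 + v) = 2*v*(-2 + v))
w = 234 (w = -6 + (2*6*(-2 + 6))*5 = -6 + (2*6*4)*5 = -6 + 48*5 = -6 + 240 = 234)
N = 56/3 (N = -(-8)*7/3 = -⅓*(-56) = 56/3 ≈ 18.667)
(N - 119)*w = (56/3 - 119)*234 = -301/3*234 = -23478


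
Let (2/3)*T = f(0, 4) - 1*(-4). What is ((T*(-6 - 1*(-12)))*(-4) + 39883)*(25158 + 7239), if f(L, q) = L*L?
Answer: 1287424383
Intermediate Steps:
f(L, q) = L**2
T = 6 (T = 3*(0**2 - 1*(-4))/2 = 3*(0 + 4)/2 = (3/2)*4 = 6)
((T*(-6 - 1*(-12)))*(-4) + 39883)*(25158 + 7239) = ((6*(-6 - 1*(-12)))*(-4) + 39883)*(25158 + 7239) = ((6*(-6 + 12))*(-4) + 39883)*32397 = ((6*6)*(-4) + 39883)*32397 = (36*(-4) + 39883)*32397 = (-144 + 39883)*32397 = 39739*32397 = 1287424383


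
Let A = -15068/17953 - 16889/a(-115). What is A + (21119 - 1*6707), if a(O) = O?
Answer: 30056418537/2064595 ≈ 14558.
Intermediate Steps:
A = 301475397/2064595 (A = -15068/17953 - 16889/(-115) = -15068*1/17953 - 16889*(-1/115) = -15068/17953 + 16889/115 = 301475397/2064595 ≈ 146.02)
A + (21119 - 1*6707) = 301475397/2064595 + (21119 - 1*6707) = 301475397/2064595 + (21119 - 6707) = 301475397/2064595 + 14412 = 30056418537/2064595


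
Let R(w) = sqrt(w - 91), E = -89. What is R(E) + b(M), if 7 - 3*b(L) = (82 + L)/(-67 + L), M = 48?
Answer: 263/57 + 6*I*sqrt(5) ≈ 4.614 + 13.416*I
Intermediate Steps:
R(w) = sqrt(-91 + w)
b(L) = 7/3 - (82 + L)/(3*(-67 + L))
R(E) + b(M) = sqrt(-91 - 89) + (-551 + 6*48)/(3*(-67 + 48)) = sqrt(-180) + (1/3)*(-551 + 288)/(-19) = 6*I*sqrt(5) + (1/3)*(-1/19)*(-263) = 6*I*sqrt(5) + 263/57 = 263/57 + 6*I*sqrt(5)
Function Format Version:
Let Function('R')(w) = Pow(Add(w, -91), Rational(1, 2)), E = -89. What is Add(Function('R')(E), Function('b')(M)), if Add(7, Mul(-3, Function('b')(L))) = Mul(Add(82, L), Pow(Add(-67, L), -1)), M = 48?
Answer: Add(Rational(263, 57), Mul(6, I, Pow(5, Rational(1, 2)))) ≈ Add(4.6140, Mul(13.416, I))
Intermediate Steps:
Function('R')(w) = Pow(Add(-91, w), Rational(1, 2))
Function('b')(L) = Add(Rational(7, 3), Mul(Rational(-1, 3), Pow(Add(-67, L), -1), Add(82, L))) (Function('b')(L) = Add(Rational(7, 3), Mul(Rational(-1, 3), Mul(Add(82, L), Pow(Add(-67, L), -1)))) = Add(Rational(7, 3), Mul(Rational(-1, 3), Mul(Pow(Add(-67, L), -1), Add(82, L)))) = Add(Rational(7, 3), Mul(Rational(-1, 3), Pow(Add(-67, L), -1), Add(82, L))))
Add(Function('R')(E), Function('b')(M)) = Add(Pow(Add(-91, -89), Rational(1, 2)), Mul(Rational(1, 3), Pow(Add(-67, 48), -1), Add(-551, Mul(6, 48)))) = Add(Pow(-180, Rational(1, 2)), Mul(Rational(1, 3), Pow(-19, -1), Add(-551, 288))) = Add(Mul(6, I, Pow(5, Rational(1, 2))), Mul(Rational(1, 3), Rational(-1, 19), -263)) = Add(Mul(6, I, Pow(5, Rational(1, 2))), Rational(263, 57)) = Add(Rational(263, 57), Mul(6, I, Pow(5, Rational(1, 2))))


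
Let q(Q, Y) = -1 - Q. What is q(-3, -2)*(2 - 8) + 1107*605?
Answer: 669723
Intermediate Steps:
q(-3, -2)*(2 - 8) + 1107*605 = (-1 - 1*(-3))*(2 - 8) + 1107*605 = (-1 + 3)*(-6) + 669735 = 2*(-6) + 669735 = -12 + 669735 = 669723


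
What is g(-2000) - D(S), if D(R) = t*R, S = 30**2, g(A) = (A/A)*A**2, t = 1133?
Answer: 2980300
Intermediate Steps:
g(A) = A**2 (g(A) = 1*A**2 = A**2)
S = 900
D(R) = 1133*R
g(-2000) - D(S) = (-2000)**2 - 1133*900 = 4000000 - 1*1019700 = 4000000 - 1019700 = 2980300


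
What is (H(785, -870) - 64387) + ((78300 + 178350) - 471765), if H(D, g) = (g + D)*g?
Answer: -205552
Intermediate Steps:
H(D, g) = g*(D + g) (H(D, g) = (D + g)*g = g*(D + g))
(H(785, -870) - 64387) + ((78300 + 178350) - 471765) = (-870*(785 - 870) - 64387) + ((78300 + 178350) - 471765) = (-870*(-85) - 64387) + (256650 - 471765) = (73950 - 64387) - 215115 = 9563 - 215115 = -205552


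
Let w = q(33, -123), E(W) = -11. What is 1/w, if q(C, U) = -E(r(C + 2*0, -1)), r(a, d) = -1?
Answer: 1/11 ≈ 0.090909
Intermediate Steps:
q(C, U) = 11 (q(C, U) = -1*(-11) = 11)
w = 11
1/w = 1/11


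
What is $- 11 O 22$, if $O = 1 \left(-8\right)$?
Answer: $1936$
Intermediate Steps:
$O = -8$
$- 11 O 22 = \left(-11\right) \left(-8\right) 22 = 88 \cdot 22 = 1936$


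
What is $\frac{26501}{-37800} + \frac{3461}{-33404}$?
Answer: $- \frac{36288043}{45095400} \approx -0.8047$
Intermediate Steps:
$\frac{26501}{-37800} + \frac{3461}{-33404} = 26501 \left(- \frac{1}{37800}\right) + 3461 \left(- \frac{1}{33404}\right) = - \frac{26501}{37800} - \frac{3461}{33404} = - \frac{36288043}{45095400}$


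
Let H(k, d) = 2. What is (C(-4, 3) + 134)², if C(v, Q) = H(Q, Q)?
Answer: 18496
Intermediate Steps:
C(v, Q) = 2
(C(-4, 3) + 134)² = (2 + 134)² = 136² = 18496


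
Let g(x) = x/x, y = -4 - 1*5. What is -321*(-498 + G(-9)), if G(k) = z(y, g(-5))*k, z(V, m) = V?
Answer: 133857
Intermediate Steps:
y = -9 (y = -4 - 5 = -9)
g(x) = 1
G(k) = -9*k
-321*(-498 + G(-9)) = -321*(-498 - 9*(-9)) = -321*(-498 + 81) = -321*(-417) = 133857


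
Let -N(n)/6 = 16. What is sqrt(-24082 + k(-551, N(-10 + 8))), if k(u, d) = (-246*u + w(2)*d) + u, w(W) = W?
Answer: sqrt(110721) ≈ 332.75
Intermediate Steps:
N(n) = -96 (N(n) = -6*16 = -96)
k(u, d) = -245*u + 2*d (k(u, d) = (-246*u + 2*d) + u = -245*u + 2*d)
sqrt(-24082 + k(-551, N(-10 + 8))) = sqrt(-24082 + (-245*(-551) + 2*(-96))) = sqrt(-24082 + (134995 - 192)) = sqrt(-24082 + 134803) = sqrt(110721)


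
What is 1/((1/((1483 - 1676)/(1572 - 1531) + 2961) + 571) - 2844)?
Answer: -121208/275505743 ≈ -0.00043995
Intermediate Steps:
1/((1/((1483 - 1676)/(1572 - 1531) + 2961) + 571) - 2844) = 1/((1/(-193/41 + 2961) + 571) - 2844) = 1/((1/(121208/41) + 571) - 2844) = 1/((41/121208 + 571) - 2844) = 1/(69209809/121208 - 2844) = 1/(-275505743/121208) = -121208/275505743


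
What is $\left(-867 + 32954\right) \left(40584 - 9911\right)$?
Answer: $984204551$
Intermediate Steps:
$\left(-867 + 32954\right) \left(40584 - 9911\right) = 32087 \cdot 30673 = 984204551$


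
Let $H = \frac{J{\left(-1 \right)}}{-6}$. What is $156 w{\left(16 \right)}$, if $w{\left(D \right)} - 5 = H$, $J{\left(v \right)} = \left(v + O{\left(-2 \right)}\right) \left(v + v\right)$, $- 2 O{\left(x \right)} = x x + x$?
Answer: $676$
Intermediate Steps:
$O{\left(x \right)} = - \frac{x}{2} - \frac{x^{2}}{2}$ ($O{\left(x \right)} = - \frac{x x + x}{2} = - \frac{x^{2} + x}{2} = - \frac{x + x^{2}}{2} = - \frac{x}{2} - \frac{x^{2}}{2}$)
$J{\left(v \right)} = 2 v \left(-1 + v\right)$ ($J{\left(v \right)} = \left(v - - (1 - 2)\right) \left(v + v\right) = \left(v - \left(-1\right) \left(-1\right)\right) 2 v = \left(v - 1\right) 2 v = \left(-1 + v\right) 2 v = 2 v \left(-1 + v\right)$)
$H = - \frac{2}{3}$ ($H = \frac{2 \left(-1\right) \left(-1 - 1\right)}{-6} = 2 \left(-1\right) \left(-2\right) \left(- \frac{1}{6}\right) = 4 \left(- \frac{1}{6}\right) = - \frac{2}{3} \approx -0.66667$)
$w{\left(D \right)} = \frac{13}{3}$ ($w{\left(D \right)} = 5 - \frac{2}{3} = \frac{13}{3}$)
$156 w{\left(16 \right)} = 156 \cdot \frac{13}{3} = 676$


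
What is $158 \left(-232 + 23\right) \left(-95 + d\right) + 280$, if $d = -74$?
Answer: $5580998$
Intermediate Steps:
$158 \left(-232 + 23\right) \left(-95 + d\right) + 280 = 158 \left(-232 + 23\right) \left(-95 - 74\right) + 280 = 158 \left(\left(-209\right) \left(-169\right)\right) + 280 = 158 \cdot 35321 + 280 = 5580718 + 280 = 5580998$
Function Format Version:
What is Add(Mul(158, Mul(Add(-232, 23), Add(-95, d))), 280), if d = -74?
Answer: 5580998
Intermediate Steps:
Add(Mul(158, Mul(Add(-232, 23), Add(-95, d))), 280) = Add(Mul(158, Mul(Add(-232, 23), Add(-95, -74))), 280) = Add(Mul(158, Mul(-209, -169)), 280) = Add(Mul(158, 35321), 280) = Add(5580718, 280) = 5580998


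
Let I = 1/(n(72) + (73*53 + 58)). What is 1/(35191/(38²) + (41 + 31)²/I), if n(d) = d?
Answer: 1444/29935333495 ≈ 4.8237e-8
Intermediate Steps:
I = 1/3999 (I = 1/(72 + (73*53 + 58)) = 1/(72 + (3869 + 58)) = 1/(72 + 3927) = 1/3999 ≈ 0.00025006)
1/(35191/(38²) + (41 + 31)²/I) = 1/(35191/(38²) + (41 + 31)²/(1/3999)) = 1/(35191/1444 + 72²*3999) = 1/(35191*(1/1444) + 5184*3999) = 1/(35191/1444 + 20730816) = 1/(29935333495/1444) = 1444/29935333495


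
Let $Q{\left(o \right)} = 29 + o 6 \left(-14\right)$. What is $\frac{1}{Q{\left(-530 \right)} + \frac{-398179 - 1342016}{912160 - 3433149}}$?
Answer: $\frac{2520989}{112309279156} \approx 2.2447 \cdot 10^{-5}$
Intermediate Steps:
$Q{\left(o \right)} = 29 - 84 o$ ($Q{\left(o \right)} = 29 + 6 o \left(-14\right) = 29 - 84 o$)
$\frac{1}{Q{\left(-530 \right)} + \frac{-398179 - 1342016}{912160 - 3433149}} = \frac{1}{\left(29 - -44520\right) + \frac{-398179 - 1342016}{912160 - 3433149}} = \frac{1}{\left(29 + 44520\right) - \frac{1740195}{-2520989}} = \frac{1}{44549 - - \frac{1740195}{2520989}} = \frac{1}{44549 + \frac{1740195}{2520989}} = \frac{1}{\frac{112309279156}{2520989}} = \frac{2520989}{112309279156}$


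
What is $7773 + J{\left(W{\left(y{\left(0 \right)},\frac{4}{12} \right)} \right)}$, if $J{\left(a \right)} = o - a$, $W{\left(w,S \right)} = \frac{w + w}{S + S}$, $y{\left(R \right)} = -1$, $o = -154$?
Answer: $7622$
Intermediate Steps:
$W{\left(w,S \right)} = \frac{w}{S}$ ($W{\left(w,S \right)} = \frac{2 w}{2 S} = 2 w \frac{1}{2 S} = \frac{w}{S}$)
$J{\left(a \right)} = -154 - a$
$7773 + J{\left(W{\left(y{\left(0 \right)},\frac{4}{12} \right)} \right)} = 7773 - \left(154 - \frac{1}{4 \cdot \frac{1}{12}}\right) = 7773 - \left(154 - \frac{1}{\frac{1}{3}}\right) = 7773 - \left(154 - 3\right) = 7773 - 151 = 7622$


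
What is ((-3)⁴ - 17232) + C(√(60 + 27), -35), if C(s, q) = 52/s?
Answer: -17151 + 52*√87/87 ≈ -17145.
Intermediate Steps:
((-3)⁴ - 17232) + C(√(60 + 27), -35) = ((-3)⁴ - 17232) + 52/(√(60 + 27)) = (81 - 17232) + 52/(√87) = -17151 + 52*(√87/87) = -17151 + 52*√87/87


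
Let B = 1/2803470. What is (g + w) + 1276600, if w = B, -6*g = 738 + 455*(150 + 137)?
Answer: 586258297811/467245 ≈ 1.2547e+6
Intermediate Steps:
g = -131323/6 (g = -(738 + 455*(150 + 137))/6 = -(738 + 455*287)/6 = -(738 + 130585)/6 = -⅙*131323 = -131323/6 ≈ -21887.)
B = 1/2803470 ≈ 3.5670e-7
w = 1/2803470 ≈ 3.5670e-7
(g + w) + 1276600 = (-131323/6 + 1/2803470) + 1276600 = -10226669189/467245 + 1276600 = 586258297811/467245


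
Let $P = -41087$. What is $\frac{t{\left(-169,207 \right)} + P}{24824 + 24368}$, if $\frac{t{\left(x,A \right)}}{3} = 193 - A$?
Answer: $- \frac{3739}{4472} \approx -0.83609$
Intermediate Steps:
$t{\left(x,A \right)} = 579 - 3 A$ ($t{\left(x,A \right)} = 3 \left(193 - A\right) = 579 - 3 A$)
$\frac{t{\left(-169,207 \right)} + P}{24824 + 24368} = \frac{\left(579 - 621\right) - 41087}{24824 + 24368} = \frac{\left(579 - 621\right) - 41087}{49192} = \left(-42 - 41087\right) \frac{1}{49192} = \left(-41129\right) \frac{1}{49192} = - \frac{3739}{4472}$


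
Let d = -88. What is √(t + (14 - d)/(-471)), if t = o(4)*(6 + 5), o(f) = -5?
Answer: I*√1361033/157 ≈ 7.4308*I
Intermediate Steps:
t = -55 (t = -5*(6 + 5) = -5*11 = -55)
√(t + (14 - d)/(-471)) = √(-55 + (14 - 1*(-88))/(-471)) = √(-55 + (14 + 88)*(-1/471)) = √(-55 + 102*(-1/471)) = √(-55 - 34/157) = √(-8669/157) = I*√1361033/157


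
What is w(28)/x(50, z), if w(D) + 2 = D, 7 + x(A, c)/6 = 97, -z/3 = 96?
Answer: 13/270 ≈ 0.048148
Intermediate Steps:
z = -288 (z = -3*96 = -288)
x(A, c) = 540 (x(A, c) = -42 + 6*97 = -42 + 582 = 540)
w(D) = -2 + D
w(28)/x(50, z) = (-2 + 28)/540 = 26*(1/540) = 13/270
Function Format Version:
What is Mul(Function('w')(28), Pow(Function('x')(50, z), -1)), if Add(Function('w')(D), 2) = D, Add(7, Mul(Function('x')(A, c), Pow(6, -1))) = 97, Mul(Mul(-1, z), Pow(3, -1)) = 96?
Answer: Rational(13, 270) ≈ 0.048148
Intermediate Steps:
z = -288 (z = Mul(-3, 96) = -288)
Function('x')(A, c) = 540 (Function('x')(A, c) = Add(-42, Mul(6, 97)) = Add(-42, 582) = 540)
Function('w')(D) = Add(-2, D)
Mul(Function('w')(28), Pow(Function('x')(50, z), -1)) = Mul(Add(-2, 28), Pow(540, -1)) = Mul(26, Rational(1, 540)) = Rational(13, 270)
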